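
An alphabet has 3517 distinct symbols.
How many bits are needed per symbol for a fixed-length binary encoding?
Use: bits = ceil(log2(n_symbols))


log2(3517) = 11.7801
Bracket: 2^11 = 2048 < 3517 <= 2^12 = 4096
So ceil(log2(3517)) = 12

bits = ceil(log2(3517)) = ceil(11.7801) = 12 bits


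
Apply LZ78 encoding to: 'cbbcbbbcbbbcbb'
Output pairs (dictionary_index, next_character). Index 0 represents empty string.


LZ78 encoding steps:
Dictionary: {0: ''}
Step 1: w='' (idx 0), next='c' -> output (0, 'c'), add 'c' as idx 1
Step 2: w='' (idx 0), next='b' -> output (0, 'b'), add 'b' as idx 2
Step 3: w='b' (idx 2), next='c' -> output (2, 'c'), add 'bc' as idx 3
Step 4: w='b' (idx 2), next='b' -> output (2, 'b'), add 'bb' as idx 4
Step 5: w='bc' (idx 3), next='b' -> output (3, 'b'), add 'bcb' as idx 5
Step 6: w='bb' (idx 4), next='c' -> output (4, 'c'), add 'bbc' as idx 6
Step 7: w='bb' (idx 4), end of input -> output (4, '')


Encoded: [(0, 'c'), (0, 'b'), (2, 'c'), (2, 'b'), (3, 'b'), (4, 'c'), (4, '')]


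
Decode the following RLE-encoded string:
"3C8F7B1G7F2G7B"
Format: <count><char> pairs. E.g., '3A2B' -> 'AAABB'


Expanding each <count><char> pair:
  3C -> 'CCC'
  8F -> 'FFFFFFFF'
  7B -> 'BBBBBBB'
  1G -> 'G'
  7F -> 'FFFFFFF'
  2G -> 'GG'
  7B -> 'BBBBBBB'

Decoded = CCCFFFFFFFFBBBBBBBGFFFFFFFGGBBBBBBB


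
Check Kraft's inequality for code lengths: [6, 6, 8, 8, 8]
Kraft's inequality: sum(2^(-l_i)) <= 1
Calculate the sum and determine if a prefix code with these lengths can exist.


Sum = 2^(-6) + 2^(-6) + 2^(-8) + 2^(-8) + 2^(-8)
    = 0.015625 + 0.015625 + 0.00390625 + 0.00390625 + 0.00390625
    = 11/256 = 0.04296875
Since 0.04296875 <= 1, Kraft's inequality IS satisfied.
A prefix code with these lengths CAN exist.

Kraft sum = 0.04296875. Satisfied.


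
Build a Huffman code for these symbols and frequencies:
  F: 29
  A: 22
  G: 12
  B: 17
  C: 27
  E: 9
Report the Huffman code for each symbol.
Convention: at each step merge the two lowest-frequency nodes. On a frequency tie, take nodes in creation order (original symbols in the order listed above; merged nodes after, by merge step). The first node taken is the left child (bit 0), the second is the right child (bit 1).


Huffman tree construction:
Step 1: Merge E(9) + G(12) = 21
Step 2: Merge B(17) + (E+G)(21) = 38
Step 3: Merge A(22) + C(27) = 49
Step 4: Merge F(29) + (B+(E+G))(38) = 67
Step 5: Merge (A+C)(49) + (F+(B+(E+G)))(67) = 116
Read each symbol's code off the tree from the root (left child = 0, right child = 1).

Codes:
  F: 10 (length 2)
  A: 00 (length 2)
  G: 1111 (length 4)
  B: 110 (length 3)
  C: 01 (length 2)
  E: 1110 (length 4)
Average code length: 291/116 = 2.5086 bits/symbol


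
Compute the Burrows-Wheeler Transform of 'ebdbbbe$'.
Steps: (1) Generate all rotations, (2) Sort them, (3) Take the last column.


Rotations (sorted):
  0: $ebdbbbe -> last char: e
  1: bbbe$ebd -> last char: d
  2: bbe$ebdb -> last char: b
  3: bdbbbe$e -> last char: e
  4: be$ebdbb -> last char: b
  5: dbbbe$eb -> last char: b
  6: e$ebdbbb -> last char: b
  7: ebdbbbe$ -> last char: $


BWT = edbebbb$


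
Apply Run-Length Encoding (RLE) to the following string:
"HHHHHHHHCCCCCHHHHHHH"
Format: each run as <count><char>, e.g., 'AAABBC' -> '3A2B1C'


Scanning runs left to right:
  i=0: run of 'H' x 8 -> '8H'
  i=8: run of 'C' x 5 -> '5C'
  i=13: run of 'H' x 7 -> '7H'

RLE = 8H5C7H


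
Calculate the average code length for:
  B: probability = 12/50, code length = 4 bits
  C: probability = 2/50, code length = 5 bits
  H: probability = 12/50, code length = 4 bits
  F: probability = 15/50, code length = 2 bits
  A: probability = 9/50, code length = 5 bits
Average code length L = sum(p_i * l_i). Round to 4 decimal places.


Weighted contributions p_i * l_i:
  B: (12/50) * 4 = 48/50
  C: (2/50) * 5 = 10/50
  H: (12/50) * 4 = 48/50
  F: (15/50) * 2 = 30/50
  A: (9/50) * 5 = 45/50
Sum = (48 + 10 + 48 + 30 + 45)/50 = 181/50

L = 181/50 = 3.6200 bits/symbol


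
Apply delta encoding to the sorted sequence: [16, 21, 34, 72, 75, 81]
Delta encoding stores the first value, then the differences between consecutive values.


First value: 16
Deltas:
  21 - 16 = 5
  34 - 21 = 13
  72 - 34 = 38
  75 - 72 = 3
  81 - 75 = 6


Delta encoded: [16, 5, 13, 38, 3, 6]


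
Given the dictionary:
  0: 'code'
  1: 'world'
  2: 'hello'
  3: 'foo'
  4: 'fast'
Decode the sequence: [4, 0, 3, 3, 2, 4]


Look up each index in the dictionary:
  4 -> 'fast'
  0 -> 'code'
  3 -> 'foo'
  3 -> 'foo'
  2 -> 'hello'
  4 -> 'fast'

Decoded: "fast code foo foo hello fast"


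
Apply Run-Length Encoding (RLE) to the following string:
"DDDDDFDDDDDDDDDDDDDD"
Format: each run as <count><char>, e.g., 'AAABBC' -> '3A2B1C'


Scanning runs left to right:
  i=0: run of 'D' x 5 -> '5D'
  i=5: run of 'F' x 1 -> '1F'
  i=6: run of 'D' x 14 -> '14D'

RLE = 5D1F14D


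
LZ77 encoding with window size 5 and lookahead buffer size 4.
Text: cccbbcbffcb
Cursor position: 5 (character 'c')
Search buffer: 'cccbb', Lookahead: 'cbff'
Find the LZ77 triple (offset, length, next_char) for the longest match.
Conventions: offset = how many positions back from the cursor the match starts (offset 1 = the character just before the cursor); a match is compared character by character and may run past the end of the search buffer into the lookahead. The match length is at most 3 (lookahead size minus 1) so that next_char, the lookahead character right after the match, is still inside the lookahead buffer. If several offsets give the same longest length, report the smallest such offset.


Try each offset into the search buffer:
  offset=1 (pos 4, char 'b'): match length 0
  offset=2 (pos 3, char 'b'): match length 0
  offset=3 (pos 2, char 'c'): match length 2
  offset=4 (pos 1, char 'c'): match length 1
  offset=5 (pos 0, char 'c'): match length 1
Longest match has length 2 at offset 3.
next_char = character at position 5 + 2 = 7 -> 'f'

Best match: offset=3, length=2 (matching 'cb' starting at position 2)
LZ77 triple: (3, 2, 'f')


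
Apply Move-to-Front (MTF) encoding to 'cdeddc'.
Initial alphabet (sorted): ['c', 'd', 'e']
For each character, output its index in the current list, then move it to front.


MTF encoding:
'c': index 0 in ['c', 'd', 'e'] -> ['c', 'd', 'e']
'd': index 1 in ['c', 'd', 'e'] -> ['d', 'c', 'e']
'e': index 2 in ['d', 'c', 'e'] -> ['e', 'd', 'c']
'd': index 1 in ['e', 'd', 'c'] -> ['d', 'e', 'c']
'd': index 0 in ['d', 'e', 'c'] -> ['d', 'e', 'c']
'c': index 2 in ['d', 'e', 'c'] -> ['c', 'd', 'e']


Output: [0, 1, 2, 1, 0, 2]


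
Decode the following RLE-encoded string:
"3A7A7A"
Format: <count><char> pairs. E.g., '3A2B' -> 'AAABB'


Expanding each <count><char> pair:
  3A -> 'AAA'
  7A -> 'AAAAAAA'
  7A -> 'AAAAAAA'

Decoded = AAAAAAAAAAAAAAAAA


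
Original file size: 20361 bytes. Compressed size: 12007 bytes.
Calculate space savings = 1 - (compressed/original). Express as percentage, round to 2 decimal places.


ratio = compressed/original = 12007/20361 = 0.589706
savings = 1 - ratio = 1 - 0.589706 = 0.410294
as a percentage: 0.410294 * 100 = 41.03%

Space savings = 1 - 12007/20361 = 41.03%


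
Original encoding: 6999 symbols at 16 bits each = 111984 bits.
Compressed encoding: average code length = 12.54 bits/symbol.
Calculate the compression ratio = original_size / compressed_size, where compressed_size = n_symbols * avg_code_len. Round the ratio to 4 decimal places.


original_size = n_symbols * orig_bits = 6999 * 16 = 111984 bits
compressed_size = n_symbols * avg_code_len = 6999 * 12.54 = 87767.46 bits
ratio = original_size / compressed_size = 111984 / 87767.46 = 1.2759

Compression ratio = 1.2759


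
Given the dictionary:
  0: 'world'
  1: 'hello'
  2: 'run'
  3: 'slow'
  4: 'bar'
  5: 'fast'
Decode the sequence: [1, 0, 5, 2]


Look up each index in the dictionary:
  1 -> 'hello'
  0 -> 'world'
  5 -> 'fast'
  2 -> 'run'

Decoded: "hello world fast run"


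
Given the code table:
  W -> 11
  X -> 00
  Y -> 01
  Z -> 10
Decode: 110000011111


Decoding:
11 -> W
00 -> X
00 -> X
01 -> Y
11 -> W
11 -> W


Result: WXXYWW


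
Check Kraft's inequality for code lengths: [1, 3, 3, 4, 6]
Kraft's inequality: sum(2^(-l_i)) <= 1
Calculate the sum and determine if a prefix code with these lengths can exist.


Sum = 2^(-1) + 2^(-3) + 2^(-3) + 2^(-4) + 2^(-6)
    = 0.5 + 0.125 + 0.125 + 0.0625 + 0.015625
    = 53/64 = 0.828125
Since 0.828125 <= 1, Kraft's inequality IS satisfied.
A prefix code with these lengths CAN exist.

Kraft sum = 0.828125. Satisfied.


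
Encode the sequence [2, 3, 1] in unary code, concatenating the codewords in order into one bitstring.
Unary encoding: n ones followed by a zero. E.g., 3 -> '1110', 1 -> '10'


Encode each number as n ones followed by a terminating 0:
  2 -> 110 (3 bits)
  3 -> 1110 (4 bits)
  1 -> 10 (2 bits)
Total length = 3 + 4 + 2 = 9 bits.

Unary([2, 3, 1]) = 110111010 (9 bits)


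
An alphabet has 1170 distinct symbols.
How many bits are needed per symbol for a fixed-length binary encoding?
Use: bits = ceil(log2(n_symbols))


log2(1170) = 10.1923
Bracket: 2^10 = 1024 < 1170 <= 2^11 = 2048
So ceil(log2(1170)) = 11

bits = ceil(log2(1170)) = ceil(10.1923) = 11 bits


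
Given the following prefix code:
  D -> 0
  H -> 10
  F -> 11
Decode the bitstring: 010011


Decoding step by step:
Bits 0 -> D
Bits 10 -> H
Bits 0 -> D
Bits 11 -> F


Decoded message: DHDF


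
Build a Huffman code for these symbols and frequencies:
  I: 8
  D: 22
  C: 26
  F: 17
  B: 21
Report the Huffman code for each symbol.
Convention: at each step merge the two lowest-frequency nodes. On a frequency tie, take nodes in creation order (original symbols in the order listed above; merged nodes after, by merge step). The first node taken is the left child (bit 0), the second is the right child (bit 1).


Huffman tree construction:
Step 1: Merge I(8) + F(17) = 25
Step 2: Merge B(21) + D(22) = 43
Step 3: Merge (I+F)(25) + C(26) = 51
Step 4: Merge (B+D)(43) + ((I+F)+C)(51) = 94
Read each symbol's code off the tree from the root (left child = 0, right child = 1).

Codes:
  I: 100 (length 3)
  D: 01 (length 2)
  C: 11 (length 2)
  F: 101 (length 3)
  B: 00 (length 2)
Average code length: 213/94 = 2.2660 bits/symbol


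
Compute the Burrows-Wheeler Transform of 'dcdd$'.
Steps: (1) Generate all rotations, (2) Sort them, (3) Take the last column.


Rotations (sorted):
  0: $dcdd -> last char: d
  1: cdd$d -> last char: d
  2: d$dcd -> last char: d
  3: dcdd$ -> last char: $
  4: dd$dc -> last char: c


BWT = ddd$c


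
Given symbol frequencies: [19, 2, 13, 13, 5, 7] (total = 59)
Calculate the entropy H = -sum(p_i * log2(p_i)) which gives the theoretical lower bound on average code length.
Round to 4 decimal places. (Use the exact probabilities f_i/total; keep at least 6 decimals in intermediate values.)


Per-symbol terms -p_i * log2(p_i) with p_i = f_i/59:
  p = 19/59 = 0.322034: log2(p) = -1.634716, -p*log2(p) = 0.526434
  p = 2/59 = 0.033898: log2(p) = -4.882643, -p*log2(p) = 0.165513
  p = 13/59 = 0.220339: log2(p) = -2.182203, -p*log2(p) = 0.480824
  p = 13/59 = 0.220339: log2(p) = -2.182203, -p*log2(p) = 0.480824
  p = 5/59 = 0.084746: log2(p) = -3.560715, -p*log2(p) = 0.301756
  p = 7/59 = 0.118644: log2(p) = -3.075288, -p*log2(p) = 0.364865
H = 0.526434 + 0.165513 + 0.480824 + 0.480824 + 0.301756 + 0.364865 = 2.320216

H = 2.3202 bits/symbol


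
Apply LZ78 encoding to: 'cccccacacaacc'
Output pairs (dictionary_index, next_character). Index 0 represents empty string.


LZ78 encoding steps:
Dictionary: {0: ''}
Step 1: w='' (idx 0), next='c' -> output (0, 'c'), add 'c' as idx 1
Step 2: w='c' (idx 1), next='c' -> output (1, 'c'), add 'cc' as idx 2
Step 3: w='cc' (idx 2), next='a' -> output (2, 'a'), add 'cca' as idx 3
Step 4: w='c' (idx 1), next='a' -> output (1, 'a'), add 'ca' as idx 4
Step 5: w='ca' (idx 4), next='a' -> output (4, 'a'), add 'caa' as idx 5
Step 6: w='cc' (idx 2), end of input -> output (2, '')


Encoded: [(0, 'c'), (1, 'c'), (2, 'a'), (1, 'a'), (4, 'a'), (2, '')]


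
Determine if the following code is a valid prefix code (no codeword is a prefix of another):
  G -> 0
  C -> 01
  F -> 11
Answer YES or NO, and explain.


Checking each pair (does one codeword prefix another?):
  G='0' vs C='01': prefix -- VIOLATION

NO -- this is NOT a valid prefix code. G (0) is a prefix of C (01).


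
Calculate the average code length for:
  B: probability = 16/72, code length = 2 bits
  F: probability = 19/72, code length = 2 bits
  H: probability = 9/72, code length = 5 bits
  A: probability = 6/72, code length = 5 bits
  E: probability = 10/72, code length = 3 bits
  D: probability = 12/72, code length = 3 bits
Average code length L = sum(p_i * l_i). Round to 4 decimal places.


Weighted contributions p_i * l_i:
  B: (16/72) * 2 = 32/72
  F: (19/72) * 2 = 38/72
  H: (9/72) * 5 = 45/72
  A: (6/72) * 5 = 30/72
  E: (10/72) * 3 = 30/72
  D: (12/72) * 3 = 36/72
Sum = (32 + 38 + 45 + 30 + 30 + 36)/72 = 211/72

L = 211/72 = 2.9306 bits/symbol


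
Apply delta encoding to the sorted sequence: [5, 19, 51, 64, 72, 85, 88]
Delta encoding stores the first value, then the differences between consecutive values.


First value: 5
Deltas:
  19 - 5 = 14
  51 - 19 = 32
  64 - 51 = 13
  72 - 64 = 8
  85 - 72 = 13
  88 - 85 = 3


Delta encoded: [5, 14, 32, 13, 8, 13, 3]


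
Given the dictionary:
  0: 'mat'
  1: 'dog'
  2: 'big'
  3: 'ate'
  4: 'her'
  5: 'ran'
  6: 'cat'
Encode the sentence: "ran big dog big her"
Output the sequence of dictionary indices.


Look up each word in the dictionary:
  'ran' -> 5
  'big' -> 2
  'dog' -> 1
  'big' -> 2
  'her' -> 4

Encoded: [5, 2, 1, 2, 4]


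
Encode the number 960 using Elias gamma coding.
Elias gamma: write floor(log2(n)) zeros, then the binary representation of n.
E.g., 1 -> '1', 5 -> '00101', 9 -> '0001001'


num_bits = floor(log2(960)) + 1 = 10
leading_zeros = num_bits - 1 = 9
binary(960) = 1111000000

Elias gamma(960) = '000000000' + '1111000000' = 0000000001111000000 (19 bits)


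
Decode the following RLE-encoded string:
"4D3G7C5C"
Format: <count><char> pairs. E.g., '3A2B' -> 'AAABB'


Expanding each <count><char> pair:
  4D -> 'DDDD'
  3G -> 'GGG'
  7C -> 'CCCCCCC'
  5C -> 'CCCCC'

Decoded = DDDDGGGCCCCCCCCCCCC


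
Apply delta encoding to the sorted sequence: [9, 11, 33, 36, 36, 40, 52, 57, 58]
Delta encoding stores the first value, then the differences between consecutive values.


First value: 9
Deltas:
  11 - 9 = 2
  33 - 11 = 22
  36 - 33 = 3
  36 - 36 = 0
  40 - 36 = 4
  52 - 40 = 12
  57 - 52 = 5
  58 - 57 = 1


Delta encoded: [9, 2, 22, 3, 0, 4, 12, 5, 1]


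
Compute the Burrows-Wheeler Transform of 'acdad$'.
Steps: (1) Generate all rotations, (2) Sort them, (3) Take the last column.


Rotations (sorted):
  0: $acdad -> last char: d
  1: acdad$ -> last char: $
  2: ad$acd -> last char: d
  3: cdad$a -> last char: a
  4: d$acda -> last char: a
  5: dad$ac -> last char: c


BWT = d$daac


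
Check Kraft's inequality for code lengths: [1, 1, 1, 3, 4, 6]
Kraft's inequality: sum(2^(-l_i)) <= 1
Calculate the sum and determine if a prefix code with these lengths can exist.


Sum = 2^(-1) + 2^(-1) + 2^(-1) + 2^(-3) + 2^(-4) + 2^(-6)
    = 0.5 + 0.5 + 0.5 + 0.125 + 0.0625 + 0.015625
    = 109/64 = 1.703125
Since 1.703125 > 1, Kraft's inequality is NOT satisfied.
A prefix code with these lengths CANNOT exist.

Kraft sum = 1.703125. Not satisfied.


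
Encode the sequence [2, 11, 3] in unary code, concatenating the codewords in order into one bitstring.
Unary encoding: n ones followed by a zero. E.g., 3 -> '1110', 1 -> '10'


Encode each number as n ones followed by a terminating 0:
  2 -> 110 (3 bits)
  11 -> 111111111110 (12 bits)
  3 -> 1110 (4 bits)
Total length = 3 + 12 + 4 = 19 bits.

Unary([2, 11, 3]) = 1101111111111101110 (19 bits)


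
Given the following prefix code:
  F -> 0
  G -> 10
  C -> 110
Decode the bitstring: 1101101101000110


Decoding step by step:
Bits 110 -> C
Bits 110 -> C
Bits 110 -> C
Bits 10 -> G
Bits 0 -> F
Bits 0 -> F
Bits 110 -> C


Decoded message: CCCGFFC


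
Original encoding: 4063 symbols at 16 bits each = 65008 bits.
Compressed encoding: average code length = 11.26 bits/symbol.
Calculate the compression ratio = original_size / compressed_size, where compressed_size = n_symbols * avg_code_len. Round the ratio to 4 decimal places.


original_size = n_symbols * orig_bits = 4063 * 16 = 65008 bits
compressed_size = n_symbols * avg_code_len = 4063 * 11.26 = 45749.38 bits
ratio = original_size / compressed_size = 65008 / 45749.38 = 1.421

Compression ratio = 1.421


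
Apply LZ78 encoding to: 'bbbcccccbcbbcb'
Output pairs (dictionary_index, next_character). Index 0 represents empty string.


LZ78 encoding steps:
Dictionary: {0: ''}
Step 1: w='' (idx 0), next='b' -> output (0, 'b'), add 'b' as idx 1
Step 2: w='b' (idx 1), next='b' -> output (1, 'b'), add 'bb' as idx 2
Step 3: w='' (idx 0), next='c' -> output (0, 'c'), add 'c' as idx 3
Step 4: w='c' (idx 3), next='c' -> output (3, 'c'), add 'cc' as idx 4
Step 5: w='cc' (idx 4), next='b' -> output (4, 'b'), add 'ccb' as idx 5
Step 6: w='c' (idx 3), next='b' -> output (3, 'b'), add 'cb' as idx 6
Step 7: w='b' (idx 1), next='c' -> output (1, 'c'), add 'bc' as idx 7
Step 8: w='b' (idx 1), end of input -> output (1, '')


Encoded: [(0, 'b'), (1, 'b'), (0, 'c'), (3, 'c'), (4, 'b'), (3, 'b'), (1, 'c'), (1, '')]


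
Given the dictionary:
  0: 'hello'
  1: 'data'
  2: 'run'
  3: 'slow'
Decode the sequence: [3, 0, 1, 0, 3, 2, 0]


Look up each index in the dictionary:
  3 -> 'slow'
  0 -> 'hello'
  1 -> 'data'
  0 -> 'hello'
  3 -> 'slow'
  2 -> 'run'
  0 -> 'hello'

Decoded: "slow hello data hello slow run hello"


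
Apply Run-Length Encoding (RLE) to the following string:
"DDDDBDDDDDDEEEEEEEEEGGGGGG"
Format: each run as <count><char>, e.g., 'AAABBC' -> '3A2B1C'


Scanning runs left to right:
  i=0: run of 'D' x 4 -> '4D'
  i=4: run of 'B' x 1 -> '1B'
  i=5: run of 'D' x 6 -> '6D'
  i=11: run of 'E' x 9 -> '9E'
  i=20: run of 'G' x 6 -> '6G'

RLE = 4D1B6D9E6G


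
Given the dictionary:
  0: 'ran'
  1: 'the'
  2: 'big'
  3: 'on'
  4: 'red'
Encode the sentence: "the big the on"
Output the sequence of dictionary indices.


Look up each word in the dictionary:
  'the' -> 1
  'big' -> 2
  'the' -> 1
  'on' -> 3

Encoded: [1, 2, 1, 3]


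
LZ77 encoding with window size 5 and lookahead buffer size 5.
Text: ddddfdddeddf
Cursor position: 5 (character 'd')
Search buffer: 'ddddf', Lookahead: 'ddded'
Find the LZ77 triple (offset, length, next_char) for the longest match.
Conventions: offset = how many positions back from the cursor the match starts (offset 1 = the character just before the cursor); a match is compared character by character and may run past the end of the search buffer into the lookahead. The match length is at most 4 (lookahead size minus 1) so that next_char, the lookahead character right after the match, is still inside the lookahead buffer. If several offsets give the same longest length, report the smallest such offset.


Try each offset into the search buffer:
  offset=1 (pos 4, char 'f'): match length 0
  offset=2 (pos 3, char 'd'): match length 1
  offset=3 (pos 2, char 'd'): match length 2
  offset=4 (pos 1, char 'd'): match length 3
  offset=5 (pos 0, char 'd'): match length 3
Longest match has length 3, found at offsets 4, 5; take the smallest, offset 4.
next_char = character at position 5 + 3 = 8 -> 'e'

Best match: offset=4, length=3 (matching 'ddd' starting at position 1)
LZ77 triple: (4, 3, 'e')


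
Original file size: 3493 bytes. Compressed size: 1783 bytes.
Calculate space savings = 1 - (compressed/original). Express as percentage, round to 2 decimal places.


ratio = compressed/original = 1783/3493 = 0.510449
savings = 1 - ratio = 1 - 0.510449 = 0.489551
as a percentage: 0.489551 * 100 = 48.96%

Space savings = 1 - 1783/3493 = 48.96%


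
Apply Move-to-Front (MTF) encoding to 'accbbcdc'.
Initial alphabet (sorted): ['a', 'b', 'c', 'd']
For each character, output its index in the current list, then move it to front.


MTF encoding:
'a': index 0 in ['a', 'b', 'c', 'd'] -> ['a', 'b', 'c', 'd']
'c': index 2 in ['a', 'b', 'c', 'd'] -> ['c', 'a', 'b', 'd']
'c': index 0 in ['c', 'a', 'b', 'd'] -> ['c', 'a', 'b', 'd']
'b': index 2 in ['c', 'a', 'b', 'd'] -> ['b', 'c', 'a', 'd']
'b': index 0 in ['b', 'c', 'a', 'd'] -> ['b', 'c', 'a', 'd']
'c': index 1 in ['b', 'c', 'a', 'd'] -> ['c', 'b', 'a', 'd']
'd': index 3 in ['c', 'b', 'a', 'd'] -> ['d', 'c', 'b', 'a']
'c': index 1 in ['d', 'c', 'b', 'a'] -> ['c', 'd', 'b', 'a']


Output: [0, 2, 0, 2, 0, 1, 3, 1]


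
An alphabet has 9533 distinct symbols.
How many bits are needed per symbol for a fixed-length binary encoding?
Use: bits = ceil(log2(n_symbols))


log2(9533) = 13.2187
Bracket: 2^13 = 8192 < 9533 <= 2^14 = 16384
So ceil(log2(9533)) = 14

bits = ceil(log2(9533)) = ceil(13.2187) = 14 bits


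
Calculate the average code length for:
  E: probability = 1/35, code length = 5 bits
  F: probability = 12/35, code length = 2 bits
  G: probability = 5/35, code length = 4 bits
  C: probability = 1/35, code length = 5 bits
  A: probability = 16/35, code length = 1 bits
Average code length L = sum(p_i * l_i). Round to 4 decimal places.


Weighted contributions p_i * l_i:
  E: (1/35) * 5 = 5/35
  F: (12/35) * 2 = 24/35
  G: (5/35) * 4 = 20/35
  C: (1/35) * 5 = 5/35
  A: (16/35) * 1 = 16/35
Sum = (5 + 24 + 20 + 5 + 16)/35 = 70/35

L = 70/35 = 2.0000 bits/symbol


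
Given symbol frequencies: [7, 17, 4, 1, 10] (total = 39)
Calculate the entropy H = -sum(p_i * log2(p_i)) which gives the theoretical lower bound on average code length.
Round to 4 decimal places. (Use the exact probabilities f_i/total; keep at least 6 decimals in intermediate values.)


Per-symbol terms -p_i * log2(p_i) with p_i = f_i/39:
  p = 7/39 = 0.179487: log2(p) = -2.478047, -p*log2(p) = 0.444778
  p = 17/39 = 0.435897: log2(p) = -1.197939, -p*log2(p) = 0.522179
  p = 4/39 = 0.102564: log2(p) = -3.285402, -p*log2(p) = 0.336964
  p = 1/39 = 0.025641: log2(p) = -5.285402, -p*log2(p) = 0.135523
  p = 10/39 = 0.256410: log2(p) = -1.963474, -p*log2(p) = 0.503455
H = 0.444778 + 0.522179 + 0.336964 + 0.135523 + 0.503455 = 1.942899

H = 1.9429 bits/symbol


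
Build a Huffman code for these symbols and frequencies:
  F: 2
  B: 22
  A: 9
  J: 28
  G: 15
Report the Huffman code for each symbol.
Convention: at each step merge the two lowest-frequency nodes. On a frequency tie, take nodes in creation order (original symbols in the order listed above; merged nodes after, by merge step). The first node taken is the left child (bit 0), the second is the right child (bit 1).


Huffman tree construction:
Step 1: Merge F(2) + A(9) = 11
Step 2: Merge (F+A)(11) + G(15) = 26
Step 3: Merge B(22) + ((F+A)+G)(26) = 48
Step 4: Merge J(28) + (B+((F+A)+G))(48) = 76
Read each symbol's code off the tree from the root (left child = 0, right child = 1).

Codes:
  F: 1100 (length 4)
  B: 10 (length 2)
  A: 1101 (length 4)
  J: 0 (length 1)
  G: 111 (length 3)
Average code length: 161/76 = 2.1184 bits/symbol


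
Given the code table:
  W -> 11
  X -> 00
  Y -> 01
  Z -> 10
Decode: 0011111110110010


Decoding:
00 -> X
11 -> W
11 -> W
11 -> W
10 -> Z
11 -> W
00 -> X
10 -> Z


Result: XWWWZWXZ


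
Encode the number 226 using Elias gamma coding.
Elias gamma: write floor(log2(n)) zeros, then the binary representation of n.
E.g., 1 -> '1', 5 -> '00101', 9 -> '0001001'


num_bits = floor(log2(226)) + 1 = 8
leading_zeros = num_bits - 1 = 7
binary(226) = 11100010

Elias gamma(226) = '0000000' + '11100010' = 000000011100010 (15 bits)


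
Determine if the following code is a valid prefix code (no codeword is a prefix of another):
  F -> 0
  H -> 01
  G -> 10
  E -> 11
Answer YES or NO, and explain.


Checking each pair (does one codeword prefix another?):
  F='0' vs H='01': prefix -- VIOLATION

NO -- this is NOT a valid prefix code. F (0) is a prefix of H (01).


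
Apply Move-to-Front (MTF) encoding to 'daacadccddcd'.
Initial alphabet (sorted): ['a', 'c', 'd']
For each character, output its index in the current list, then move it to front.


MTF encoding:
'd': index 2 in ['a', 'c', 'd'] -> ['d', 'a', 'c']
'a': index 1 in ['d', 'a', 'c'] -> ['a', 'd', 'c']
'a': index 0 in ['a', 'd', 'c'] -> ['a', 'd', 'c']
'c': index 2 in ['a', 'd', 'c'] -> ['c', 'a', 'd']
'a': index 1 in ['c', 'a', 'd'] -> ['a', 'c', 'd']
'd': index 2 in ['a', 'c', 'd'] -> ['d', 'a', 'c']
'c': index 2 in ['d', 'a', 'c'] -> ['c', 'd', 'a']
'c': index 0 in ['c', 'd', 'a'] -> ['c', 'd', 'a']
'd': index 1 in ['c', 'd', 'a'] -> ['d', 'c', 'a']
'd': index 0 in ['d', 'c', 'a'] -> ['d', 'c', 'a']
'c': index 1 in ['d', 'c', 'a'] -> ['c', 'd', 'a']
'd': index 1 in ['c', 'd', 'a'] -> ['d', 'c', 'a']


Output: [2, 1, 0, 2, 1, 2, 2, 0, 1, 0, 1, 1]


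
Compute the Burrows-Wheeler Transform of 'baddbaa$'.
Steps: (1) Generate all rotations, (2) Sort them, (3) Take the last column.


Rotations (sorted):
  0: $baddbaa -> last char: a
  1: a$baddba -> last char: a
  2: aa$baddb -> last char: b
  3: addbaa$b -> last char: b
  4: baa$badd -> last char: d
  5: baddbaa$ -> last char: $
  6: dbaa$bad -> last char: d
  7: ddbaa$ba -> last char: a


BWT = aabbd$da


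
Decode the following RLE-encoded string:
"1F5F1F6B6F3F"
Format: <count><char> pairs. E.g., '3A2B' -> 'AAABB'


Expanding each <count><char> pair:
  1F -> 'F'
  5F -> 'FFFFF'
  1F -> 'F'
  6B -> 'BBBBBB'
  6F -> 'FFFFFF'
  3F -> 'FFF'

Decoded = FFFFFFFBBBBBBFFFFFFFFF


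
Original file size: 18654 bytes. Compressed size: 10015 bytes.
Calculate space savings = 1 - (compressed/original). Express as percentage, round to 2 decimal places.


ratio = compressed/original = 10015/18654 = 0.536882
savings = 1 - ratio = 1 - 0.536882 = 0.463118
as a percentage: 0.463118 * 100 = 46.31%

Space savings = 1 - 10015/18654 = 46.31%


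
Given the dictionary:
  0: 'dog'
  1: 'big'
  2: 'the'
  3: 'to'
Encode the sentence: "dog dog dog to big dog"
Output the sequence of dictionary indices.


Look up each word in the dictionary:
  'dog' -> 0
  'dog' -> 0
  'dog' -> 0
  'to' -> 3
  'big' -> 1
  'dog' -> 0

Encoded: [0, 0, 0, 3, 1, 0]


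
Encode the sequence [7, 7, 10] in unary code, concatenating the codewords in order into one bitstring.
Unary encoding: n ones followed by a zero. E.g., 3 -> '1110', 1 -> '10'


Encode each number as n ones followed by a terminating 0:
  7 -> 11111110 (8 bits)
  7 -> 11111110 (8 bits)
  10 -> 11111111110 (11 bits)
Total length = 8 + 8 + 11 = 27 bits.

Unary([7, 7, 10]) = 111111101111111011111111110 (27 bits)


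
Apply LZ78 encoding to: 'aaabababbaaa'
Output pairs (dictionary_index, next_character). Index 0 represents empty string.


LZ78 encoding steps:
Dictionary: {0: ''}
Step 1: w='' (idx 0), next='a' -> output (0, 'a'), add 'a' as idx 1
Step 2: w='a' (idx 1), next='a' -> output (1, 'a'), add 'aa' as idx 2
Step 3: w='' (idx 0), next='b' -> output (0, 'b'), add 'b' as idx 3
Step 4: w='a' (idx 1), next='b' -> output (1, 'b'), add 'ab' as idx 4
Step 5: w='ab' (idx 4), next='b' -> output (4, 'b'), add 'abb' as idx 5
Step 6: w='aa' (idx 2), next='a' -> output (2, 'a'), add 'aaa' as idx 6


Encoded: [(0, 'a'), (1, 'a'), (0, 'b'), (1, 'b'), (4, 'b'), (2, 'a')]


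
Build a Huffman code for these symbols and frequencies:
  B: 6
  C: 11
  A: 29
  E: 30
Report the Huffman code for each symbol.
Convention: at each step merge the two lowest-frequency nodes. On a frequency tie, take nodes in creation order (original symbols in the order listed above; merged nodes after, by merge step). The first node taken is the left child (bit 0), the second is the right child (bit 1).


Huffman tree construction:
Step 1: Merge B(6) + C(11) = 17
Step 2: Merge (B+C)(17) + A(29) = 46
Step 3: Merge E(30) + ((B+C)+A)(46) = 76
Read each symbol's code off the tree from the root (left child = 0, right child = 1).

Codes:
  B: 100 (length 3)
  C: 101 (length 3)
  A: 11 (length 2)
  E: 0 (length 1)
Average code length: 139/76 = 1.8289 bits/symbol


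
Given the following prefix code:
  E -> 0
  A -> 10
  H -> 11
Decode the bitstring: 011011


Decoding step by step:
Bits 0 -> E
Bits 11 -> H
Bits 0 -> E
Bits 11 -> H


Decoded message: EHEH


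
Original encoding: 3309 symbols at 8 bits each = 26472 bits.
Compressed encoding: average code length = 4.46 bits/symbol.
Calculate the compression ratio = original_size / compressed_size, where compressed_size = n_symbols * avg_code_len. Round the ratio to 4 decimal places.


original_size = n_symbols * orig_bits = 3309 * 8 = 26472 bits
compressed_size = n_symbols * avg_code_len = 3309 * 4.46 = 14758.14 bits
ratio = original_size / compressed_size = 26472 / 14758.14 = 1.7937

Compression ratio = 1.7937


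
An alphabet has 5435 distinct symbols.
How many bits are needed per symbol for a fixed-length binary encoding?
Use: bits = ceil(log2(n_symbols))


log2(5435) = 12.4081
Bracket: 2^12 = 4096 < 5435 <= 2^13 = 8192
So ceil(log2(5435)) = 13

bits = ceil(log2(5435)) = ceil(12.4081) = 13 bits


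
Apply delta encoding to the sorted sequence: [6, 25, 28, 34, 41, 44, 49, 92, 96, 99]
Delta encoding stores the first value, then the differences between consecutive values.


First value: 6
Deltas:
  25 - 6 = 19
  28 - 25 = 3
  34 - 28 = 6
  41 - 34 = 7
  44 - 41 = 3
  49 - 44 = 5
  92 - 49 = 43
  96 - 92 = 4
  99 - 96 = 3


Delta encoded: [6, 19, 3, 6, 7, 3, 5, 43, 4, 3]


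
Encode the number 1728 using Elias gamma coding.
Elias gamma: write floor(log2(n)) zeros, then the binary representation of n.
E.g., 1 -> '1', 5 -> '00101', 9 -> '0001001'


num_bits = floor(log2(1728)) + 1 = 11
leading_zeros = num_bits - 1 = 10
binary(1728) = 11011000000

Elias gamma(1728) = '0000000000' + '11011000000' = 000000000011011000000 (21 bits)


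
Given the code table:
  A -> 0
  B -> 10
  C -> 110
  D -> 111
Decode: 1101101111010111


Decoding:
110 -> C
110 -> C
111 -> D
10 -> B
10 -> B
111 -> D


Result: CCDBBD


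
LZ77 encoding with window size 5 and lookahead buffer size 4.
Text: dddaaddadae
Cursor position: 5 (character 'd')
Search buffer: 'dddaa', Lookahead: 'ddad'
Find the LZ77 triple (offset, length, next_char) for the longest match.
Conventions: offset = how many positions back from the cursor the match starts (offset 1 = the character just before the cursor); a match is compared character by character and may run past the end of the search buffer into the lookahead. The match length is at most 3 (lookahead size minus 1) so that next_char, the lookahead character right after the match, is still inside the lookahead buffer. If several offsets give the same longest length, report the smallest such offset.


Try each offset into the search buffer:
  offset=1 (pos 4, char 'a'): match length 0
  offset=2 (pos 3, char 'a'): match length 0
  offset=3 (pos 2, char 'd'): match length 1
  offset=4 (pos 1, char 'd'): match length 3
  offset=5 (pos 0, char 'd'): match length 2
Longest match has length 3 at offset 4.
next_char = character at position 5 + 3 = 8 -> 'd'

Best match: offset=4, length=3 (matching 'dda' starting at position 1)
LZ77 triple: (4, 3, 'd')


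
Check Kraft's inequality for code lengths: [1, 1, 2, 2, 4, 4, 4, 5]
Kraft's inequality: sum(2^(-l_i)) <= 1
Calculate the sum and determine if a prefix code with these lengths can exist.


Sum = 2^(-1) + 2^(-1) + 2^(-2) + 2^(-2) + 2^(-4) + 2^(-4) + 2^(-4) + 2^(-5)
    = 0.5 + 0.5 + 0.25 + 0.25 + 0.0625 + 0.0625 + 0.0625 + 0.03125
    = 55/32 = 1.71875
Since 1.71875 > 1, Kraft's inequality is NOT satisfied.
A prefix code with these lengths CANNOT exist.

Kraft sum = 1.71875. Not satisfied.


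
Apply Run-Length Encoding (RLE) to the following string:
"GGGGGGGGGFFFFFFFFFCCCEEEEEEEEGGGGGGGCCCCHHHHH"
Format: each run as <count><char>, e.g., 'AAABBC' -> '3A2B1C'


Scanning runs left to right:
  i=0: run of 'G' x 9 -> '9G'
  i=9: run of 'F' x 9 -> '9F'
  i=18: run of 'C' x 3 -> '3C'
  i=21: run of 'E' x 8 -> '8E'
  i=29: run of 'G' x 7 -> '7G'
  i=36: run of 'C' x 4 -> '4C'
  i=40: run of 'H' x 5 -> '5H'

RLE = 9G9F3C8E7G4C5H


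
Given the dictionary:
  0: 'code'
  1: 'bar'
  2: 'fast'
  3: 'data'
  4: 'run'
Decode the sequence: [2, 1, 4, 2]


Look up each index in the dictionary:
  2 -> 'fast'
  1 -> 'bar'
  4 -> 'run'
  2 -> 'fast'

Decoded: "fast bar run fast"


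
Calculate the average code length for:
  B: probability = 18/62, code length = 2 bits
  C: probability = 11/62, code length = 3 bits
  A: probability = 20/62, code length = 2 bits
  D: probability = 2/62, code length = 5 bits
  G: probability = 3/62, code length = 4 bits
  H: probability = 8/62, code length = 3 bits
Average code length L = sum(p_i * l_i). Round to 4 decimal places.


Weighted contributions p_i * l_i:
  B: (18/62) * 2 = 36/62
  C: (11/62) * 3 = 33/62
  A: (20/62) * 2 = 40/62
  D: (2/62) * 5 = 10/62
  G: (3/62) * 4 = 12/62
  H: (8/62) * 3 = 24/62
Sum = (36 + 33 + 40 + 10 + 12 + 24)/62 = 155/62

L = 155/62 = 2.5000 bits/symbol


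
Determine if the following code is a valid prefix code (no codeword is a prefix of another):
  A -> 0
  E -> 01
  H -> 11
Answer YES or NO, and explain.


Checking each pair (does one codeword prefix another?):
  A='0' vs E='01': prefix -- VIOLATION

NO -- this is NOT a valid prefix code. A (0) is a prefix of E (01).


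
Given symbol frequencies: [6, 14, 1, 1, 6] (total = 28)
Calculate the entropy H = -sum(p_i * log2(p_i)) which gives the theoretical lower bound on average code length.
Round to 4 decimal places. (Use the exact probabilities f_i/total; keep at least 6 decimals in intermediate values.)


Per-symbol terms -p_i * log2(p_i) with p_i = f_i/28:
  p = 6/28 = 0.214286: log2(p) = -2.222392, -p*log2(p) = 0.476227
  p = 14/28 = 0.500000: log2(p) = -1.000000, -p*log2(p) = 0.500000
  p = 1/28 = 0.035714: log2(p) = -4.807355, -p*log2(p) = 0.171691
  p = 1/28 = 0.035714: log2(p) = -4.807355, -p*log2(p) = 0.171691
  p = 6/28 = 0.214286: log2(p) = -2.222392, -p*log2(p) = 0.476227
H = 0.476227 + 0.500000 + 0.171691 + 0.171691 + 0.476227 = 1.795836

H = 1.7958 bits/symbol


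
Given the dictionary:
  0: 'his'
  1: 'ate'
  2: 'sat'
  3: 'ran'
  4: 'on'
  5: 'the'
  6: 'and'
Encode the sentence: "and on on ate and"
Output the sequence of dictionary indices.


Look up each word in the dictionary:
  'and' -> 6
  'on' -> 4
  'on' -> 4
  'ate' -> 1
  'and' -> 6

Encoded: [6, 4, 4, 1, 6]


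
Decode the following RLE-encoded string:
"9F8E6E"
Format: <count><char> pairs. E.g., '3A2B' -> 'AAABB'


Expanding each <count><char> pair:
  9F -> 'FFFFFFFFF'
  8E -> 'EEEEEEEE'
  6E -> 'EEEEEE'

Decoded = FFFFFFFFFEEEEEEEEEEEEEE


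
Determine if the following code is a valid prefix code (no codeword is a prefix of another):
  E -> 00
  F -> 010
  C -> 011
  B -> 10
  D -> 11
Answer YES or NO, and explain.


Checking each pair (does one codeword prefix another?):
  E='00' vs F='010': no prefix
  E='00' vs C='011': no prefix
  E='00' vs B='10': no prefix
  E='00' vs D='11': no prefix
  F='010' vs E='00': no prefix
  F='010' vs C='011': no prefix
  F='010' vs B='10': no prefix
  F='010' vs D='11': no prefix
  C='011' vs E='00': no prefix
  C='011' vs F='010': no prefix
  C='011' vs B='10': no prefix
  C='011' vs D='11': no prefix
  B='10' vs E='00': no prefix
  B='10' vs F='010': no prefix
  B='10' vs C='011': no prefix
  B='10' vs D='11': no prefix
  D='11' vs E='00': no prefix
  D='11' vs F='010': no prefix
  D='11' vs C='011': no prefix
  D='11' vs B='10': no prefix
No violation found over all pairs.

YES -- this is a valid prefix code. No codeword is a prefix of any other codeword.


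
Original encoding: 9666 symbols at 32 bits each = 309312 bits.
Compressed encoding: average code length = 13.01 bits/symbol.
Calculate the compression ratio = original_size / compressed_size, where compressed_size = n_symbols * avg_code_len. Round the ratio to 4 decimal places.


original_size = n_symbols * orig_bits = 9666 * 32 = 309312 bits
compressed_size = n_symbols * avg_code_len = 9666 * 13.01 = 125754.66 bits
ratio = original_size / compressed_size = 309312 / 125754.66 = 2.4596

Compression ratio = 2.4596


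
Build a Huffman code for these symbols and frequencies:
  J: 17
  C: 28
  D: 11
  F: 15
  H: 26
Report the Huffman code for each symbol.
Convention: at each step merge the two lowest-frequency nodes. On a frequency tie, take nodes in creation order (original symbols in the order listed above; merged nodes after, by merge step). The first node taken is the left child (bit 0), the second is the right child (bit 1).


Huffman tree construction:
Step 1: Merge D(11) + F(15) = 26
Step 2: Merge J(17) + H(26) = 43
Step 3: Merge (D+F)(26) + C(28) = 54
Step 4: Merge (J+H)(43) + ((D+F)+C)(54) = 97
Read each symbol's code off the tree from the root (left child = 0, right child = 1).

Codes:
  J: 00 (length 2)
  C: 11 (length 2)
  D: 100 (length 3)
  F: 101 (length 3)
  H: 01 (length 2)
Average code length: 220/97 = 2.2680 bits/symbol


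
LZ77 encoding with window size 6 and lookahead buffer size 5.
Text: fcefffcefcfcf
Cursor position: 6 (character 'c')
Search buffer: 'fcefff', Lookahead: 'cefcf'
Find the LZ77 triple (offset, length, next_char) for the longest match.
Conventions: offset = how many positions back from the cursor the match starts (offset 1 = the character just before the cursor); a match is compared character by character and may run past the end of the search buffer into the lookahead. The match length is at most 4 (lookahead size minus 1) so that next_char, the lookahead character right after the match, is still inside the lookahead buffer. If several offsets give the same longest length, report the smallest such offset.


Try each offset into the search buffer:
  offset=1 (pos 5, char 'f'): match length 0
  offset=2 (pos 4, char 'f'): match length 0
  offset=3 (pos 3, char 'f'): match length 0
  offset=4 (pos 2, char 'e'): match length 0
  offset=5 (pos 1, char 'c'): match length 3
  offset=6 (pos 0, char 'f'): match length 0
Longest match has length 3 at offset 5.
next_char = character at position 6 + 3 = 9 -> 'c'

Best match: offset=5, length=3 (matching 'cef' starting at position 1)
LZ77 triple: (5, 3, 'c')


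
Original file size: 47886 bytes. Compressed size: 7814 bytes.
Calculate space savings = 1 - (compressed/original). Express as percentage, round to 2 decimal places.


ratio = compressed/original = 7814/47886 = 0.163179
savings = 1 - ratio = 1 - 0.163179 = 0.836821
as a percentage: 0.836821 * 100 = 83.68%

Space savings = 1 - 7814/47886 = 83.68%


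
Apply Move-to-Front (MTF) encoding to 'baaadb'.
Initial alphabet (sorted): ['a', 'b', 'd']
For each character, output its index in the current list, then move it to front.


MTF encoding:
'b': index 1 in ['a', 'b', 'd'] -> ['b', 'a', 'd']
'a': index 1 in ['b', 'a', 'd'] -> ['a', 'b', 'd']
'a': index 0 in ['a', 'b', 'd'] -> ['a', 'b', 'd']
'a': index 0 in ['a', 'b', 'd'] -> ['a', 'b', 'd']
'd': index 2 in ['a', 'b', 'd'] -> ['d', 'a', 'b']
'b': index 2 in ['d', 'a', 'b'] -> ['b', 'd', 'a']


Output: [1, 1, 0, 0, 2, 2]


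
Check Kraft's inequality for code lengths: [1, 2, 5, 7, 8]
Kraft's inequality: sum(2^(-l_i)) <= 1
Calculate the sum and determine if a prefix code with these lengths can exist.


Sum = 2^(-1) + 2^(-2) + 2^(-5) + 2^(-7) + 2^(-8)
    = 0.5 + 0.25 + 0.03125 + 0.0078125 + 0.00390625
    = 203/256 = 0.79296875
Since 0.79296875 <= 1, Kraft's inequality IS satisfied.
A prefix code with these lengths CAN exist.

Kraft sum = 0.79296875. Satisfied.


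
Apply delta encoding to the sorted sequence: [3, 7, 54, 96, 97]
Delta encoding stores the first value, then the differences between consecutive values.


First value: 3
Deltas:
  7 - 3 = 4
  54 - 7 = 47
  96 - 54 = 42
  97 - 96 = 1


Delta encoded: [3, 4, 47, 42, 1]


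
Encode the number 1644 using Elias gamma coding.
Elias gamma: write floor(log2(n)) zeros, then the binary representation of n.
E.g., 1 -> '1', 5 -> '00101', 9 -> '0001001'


num_bits = floor(log2(1644)) + 1 = 11
leading_zeros = num_bits - 1 = 10
binary(1644) = 11001101100

Elias gamma(1644) = '0000000000' + '11001101100' = 000000000011001101100 (21 bits)
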